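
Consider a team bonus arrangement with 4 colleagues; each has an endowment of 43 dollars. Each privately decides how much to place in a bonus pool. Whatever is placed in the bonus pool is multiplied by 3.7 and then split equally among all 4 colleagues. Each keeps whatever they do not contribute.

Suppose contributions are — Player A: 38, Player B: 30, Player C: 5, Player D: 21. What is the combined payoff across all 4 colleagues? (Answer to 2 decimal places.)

425.80 dollars

Total contributed: 38 + 30 + 5 + 21 = 94; total kept: 4 × 43 − 94 = 78.
The bonus pool pays out 3.7 × 94 = 347.80 in aggregate.
Group total = 78 + 347.80 = 425.80.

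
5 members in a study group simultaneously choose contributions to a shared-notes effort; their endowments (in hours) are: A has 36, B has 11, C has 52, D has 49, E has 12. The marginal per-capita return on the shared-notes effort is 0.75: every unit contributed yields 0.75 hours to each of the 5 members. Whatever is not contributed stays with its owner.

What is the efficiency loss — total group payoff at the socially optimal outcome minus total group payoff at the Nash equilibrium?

The private return per contributed unit is 0.75 < 1 for everyone, so the Nash equilibrium is zero contribution and the group total is Σ E_j = 36 + 11 + 52 + 49 + 12 = 160.
Each contributed unit returns 3.750 to the group, so the social optimum is full contribution by everyone: group total = 3.750 × 160 = 600.00.
Efficiency loss = (3.750 − 1) × 160 = 440.00.

440.00 hours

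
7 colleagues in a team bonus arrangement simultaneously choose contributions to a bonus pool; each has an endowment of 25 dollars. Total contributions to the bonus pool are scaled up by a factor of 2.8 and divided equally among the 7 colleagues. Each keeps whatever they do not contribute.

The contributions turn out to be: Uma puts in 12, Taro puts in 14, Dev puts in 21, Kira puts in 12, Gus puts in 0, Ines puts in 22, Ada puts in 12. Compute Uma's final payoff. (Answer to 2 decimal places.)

50.20 dollars

Total contributed: 12 + 14 + 21 + 12 + 0 + 22 + 12 = 93.
Each receives 2.8 × 93 / 7 = 37.20 from the bonus pool.
Uma keeps 25 − 12 = 13, so Uma's payoff is 13 + 37.20 = 50.20.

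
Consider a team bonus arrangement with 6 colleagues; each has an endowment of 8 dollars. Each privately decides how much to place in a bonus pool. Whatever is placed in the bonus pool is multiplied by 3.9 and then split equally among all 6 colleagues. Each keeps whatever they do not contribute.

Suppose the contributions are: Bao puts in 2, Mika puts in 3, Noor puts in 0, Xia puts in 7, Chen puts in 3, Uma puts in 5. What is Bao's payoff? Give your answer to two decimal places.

19.00 dollars

Total contributed: 2 + 3 + 0 + 7 + 3 + 5 = 20.
Each receives 3.9 × 20 / 6 = 13.00 from the bonus pool.
Bao keeps 8 − 2 = 6, so Bao's payoff is 6 + 13.00 = 19.00.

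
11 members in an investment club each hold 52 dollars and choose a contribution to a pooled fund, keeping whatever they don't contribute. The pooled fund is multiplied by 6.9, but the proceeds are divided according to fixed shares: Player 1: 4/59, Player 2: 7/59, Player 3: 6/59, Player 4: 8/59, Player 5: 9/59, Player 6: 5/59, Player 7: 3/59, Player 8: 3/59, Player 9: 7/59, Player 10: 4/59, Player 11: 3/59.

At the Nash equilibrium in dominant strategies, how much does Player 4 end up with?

100.65 dollars

Player j's private return per contributed unit is 6.9 × (j's share). Contributing is weakly dominant for j when that share is at least 1/6.9 = 0.1449, and contributing 0 is dominant otherwise.
The only share above 0.1449 is Player 5's 9/59, contributing 52; the remaining 10 contribute 0. Total contributed: 52.
Player 4 keeps 52 and receives 6.9 × 52 × 8/59 = 48.65 from the pooled fund, for a payoff of 100.65.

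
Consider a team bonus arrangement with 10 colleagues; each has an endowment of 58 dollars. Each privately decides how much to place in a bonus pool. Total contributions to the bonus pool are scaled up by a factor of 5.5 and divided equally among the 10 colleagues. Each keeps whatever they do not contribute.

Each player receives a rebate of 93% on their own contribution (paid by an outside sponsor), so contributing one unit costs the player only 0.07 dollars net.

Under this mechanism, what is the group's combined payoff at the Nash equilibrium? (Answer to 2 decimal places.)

With the mechanism, a contributed unit returns (5.5/10) / 0.07 = 7.8571 per unit of net cost to the contributor — now above 1 — so contributing fully is weakly dominant for every player.
So the Nash equilibrium is full contribution by all 10; the group earns 10 × (58 × 0.93 + 5.5 × 58) = 3729.40.

3729.40 dollars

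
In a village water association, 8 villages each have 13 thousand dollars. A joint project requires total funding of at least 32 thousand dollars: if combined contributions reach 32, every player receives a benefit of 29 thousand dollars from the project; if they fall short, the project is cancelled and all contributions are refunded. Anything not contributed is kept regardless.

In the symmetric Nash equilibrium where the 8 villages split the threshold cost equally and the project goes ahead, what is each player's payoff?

Equal share of the threshold: 32/8 = 4.
At this profile no one gains by cutting their contribution: any cut drops the total below 32, the project is cancelled, contributions are refunded, and the deviator ends with 13, which is less than 13 − 4 + 29 = 38. Contributing more than 4 just wastes the excess. So contributing exactly 4 is a best response.
Each player's payoff: 13 − 4 + 29 = 38.

38 thousand dollars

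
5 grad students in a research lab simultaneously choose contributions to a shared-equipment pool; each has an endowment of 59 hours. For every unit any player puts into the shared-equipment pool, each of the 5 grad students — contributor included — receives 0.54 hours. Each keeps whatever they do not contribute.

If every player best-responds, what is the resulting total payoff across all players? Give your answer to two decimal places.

295.00 hours

The private return per contributed unit is 0.54 < 1, so contributing 0 is dominant for every player. At the Nash equilibrium everyone keeps their 59, and the group total is 5 × 59 = 295.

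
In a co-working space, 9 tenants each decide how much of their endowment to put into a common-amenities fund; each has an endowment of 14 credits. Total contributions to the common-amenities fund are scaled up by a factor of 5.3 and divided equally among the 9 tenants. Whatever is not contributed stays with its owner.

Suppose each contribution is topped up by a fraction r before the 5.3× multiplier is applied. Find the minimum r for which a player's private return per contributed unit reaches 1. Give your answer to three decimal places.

0.698

With matching at rate r, one contributed unit becomes (1 + r) in the common-amenities fund and returns 5.3 × (1 + r) / 9 to the contributor.
Setting this equal to 1: 1 + r = 9/5.3 = 1.6981.
So the minimum matching rate is r = 1.6981 − 1 = 0.698.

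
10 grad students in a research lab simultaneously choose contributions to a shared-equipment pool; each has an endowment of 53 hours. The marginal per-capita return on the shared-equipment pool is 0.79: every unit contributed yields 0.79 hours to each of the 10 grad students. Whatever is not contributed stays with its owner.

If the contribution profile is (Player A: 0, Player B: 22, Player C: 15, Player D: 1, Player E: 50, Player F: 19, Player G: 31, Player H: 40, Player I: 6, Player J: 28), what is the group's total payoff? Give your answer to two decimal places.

Total contributed: 0 + 22 + 15 + 1 + 50 + 19 + 31 + 40 + 6 + 28 = 212; total kept: 10 × 53 − 212 = 318.
The shared-equipment pool pays out 0.79 × 10 × 212 = 1674.80 in aggregate.
Group total = 318 + 1674.80 = 1992.80.

1992.80 hours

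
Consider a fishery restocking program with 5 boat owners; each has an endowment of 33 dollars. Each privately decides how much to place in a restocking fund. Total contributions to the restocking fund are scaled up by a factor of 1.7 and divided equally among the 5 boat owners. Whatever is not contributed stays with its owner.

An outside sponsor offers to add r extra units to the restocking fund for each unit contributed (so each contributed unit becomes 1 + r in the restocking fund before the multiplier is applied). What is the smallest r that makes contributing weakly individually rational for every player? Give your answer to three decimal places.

With matching at rate r, one contributed unit becomes (1 + r) in the restocking fund and returns 1.7 × (1 + r) / 5 to the contributor.
Setting this equal to 1: 1 + r = 5/1.7 = 2.9412.
So the minimum matching rate is r = 2.9412 − 1 = 1.941.

1.941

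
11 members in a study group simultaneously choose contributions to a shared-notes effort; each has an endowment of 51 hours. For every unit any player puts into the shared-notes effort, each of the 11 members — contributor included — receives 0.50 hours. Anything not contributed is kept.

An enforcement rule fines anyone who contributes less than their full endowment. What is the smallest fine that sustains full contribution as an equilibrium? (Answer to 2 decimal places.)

Given the others contribute fully, the best deviation is to contribute 0 (any partial contribution still incurs the fine and gives up units whose private return 0.50 is below 1).
Deviating from 51 to 0 saves 51 hours but forfeits the deviator's share of the drop in the shared-notes effort: 0.50 × 51 = 25.50.
So the deviation gain is 51 − 25.50 = 25.50, and the fine must be at least 25.50 hours to wipe it out.

25.50 hours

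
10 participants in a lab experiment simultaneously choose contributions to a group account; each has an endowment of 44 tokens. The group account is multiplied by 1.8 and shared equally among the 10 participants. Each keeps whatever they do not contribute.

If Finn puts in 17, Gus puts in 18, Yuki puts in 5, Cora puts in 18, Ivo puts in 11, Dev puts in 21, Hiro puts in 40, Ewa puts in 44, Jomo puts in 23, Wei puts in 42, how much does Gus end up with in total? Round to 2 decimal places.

Total contributed: 17 + 18 + 5 + 18 + 11 + 21 + 40 + 44 + 23 + 42 = 239.
Each receives 1.8 × 239 / 10 = 43.02 from the group account.
Gus keeps 44 − 18 = 26, so Gus's payoff is 26 + 43.02 = 69.02.

69.02 tokens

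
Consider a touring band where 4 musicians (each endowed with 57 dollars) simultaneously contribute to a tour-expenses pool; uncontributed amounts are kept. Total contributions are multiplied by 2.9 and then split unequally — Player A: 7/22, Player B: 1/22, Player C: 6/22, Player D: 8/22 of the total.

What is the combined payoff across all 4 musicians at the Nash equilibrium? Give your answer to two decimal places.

For player j, contributing a unit is worthwhile iff 2.9 × (j's share) ≥ 1, i.e. iff j's share is at least 0.3448.
The only share above 0.3448 is Player D's 8/22, contributing 57; the remaining 3 contribute 0. Total contributed: 57.
The tour-expenses pool pays out 2.9 × 57 = 165.30 in total (split across the unequal shares, but the aggregate is all that matters for the group sum).
The 3 free-riders keep 57 each, adding 171. Group total = 171 + 165.30 = 336.30.

336.30 dollars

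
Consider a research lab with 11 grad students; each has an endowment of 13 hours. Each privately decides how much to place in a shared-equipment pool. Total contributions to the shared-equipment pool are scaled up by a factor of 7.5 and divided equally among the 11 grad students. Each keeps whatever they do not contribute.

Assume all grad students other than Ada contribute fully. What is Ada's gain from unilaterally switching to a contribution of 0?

4.14 hours

Switching from a contribution of 13 to 0 lets Ada keep an extra 13 hours, but lowers the shared-equipment pool by 13, which costs Ada their own share of that drop: 7.5/11 × 13 = 8.86.
Net gain = 13 − 8.86 = 4.14. The private return per contributed unit (0.6818) is below 1, so free-riding is indeed the best response regardless of what the others do.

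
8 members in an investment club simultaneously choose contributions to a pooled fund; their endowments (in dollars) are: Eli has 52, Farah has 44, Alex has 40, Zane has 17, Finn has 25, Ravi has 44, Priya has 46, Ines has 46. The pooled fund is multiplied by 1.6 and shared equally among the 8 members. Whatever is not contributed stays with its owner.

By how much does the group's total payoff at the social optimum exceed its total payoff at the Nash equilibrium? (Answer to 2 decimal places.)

The private return per contributed unit is 1.6/8 = 0.2000 < 1 for every player regardless of endowment, so the Nash equilibrium is zero contribution and the group total is Σ E_j = 52 + 44 + 40 + 17 + 25 + 44 + 46 + 46 = 314.
Each contributed unit returns 1.600 to the group, so the social optimum is full contribution by everyone: group total = 1.600 × 314 = 502.40.
Efficiency loss = (1.600 − 1) × 314 = 188.40.

188.40 dollars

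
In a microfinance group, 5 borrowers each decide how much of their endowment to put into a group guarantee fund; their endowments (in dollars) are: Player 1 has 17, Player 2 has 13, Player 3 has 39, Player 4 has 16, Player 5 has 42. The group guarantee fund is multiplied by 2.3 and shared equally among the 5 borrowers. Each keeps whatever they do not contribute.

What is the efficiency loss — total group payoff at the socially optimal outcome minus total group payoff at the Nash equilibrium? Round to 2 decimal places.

165.10 dollars

The private return per contributed unit is 2.3/5 = 0.4600 < 1 for every player regardless of endowment, so the Nash equilibrium is zero contribution and the group total is Σ E_j = 17 + 13 + 39 + 16 + 42 = 127.
Each contributed unit returns 2.300 to the group, so the social optimum is full contribution by everyone: group total = 2.300 × 127 = 292.10.
Efficiency loss = (2.300 − 1) × 127 = 165.10.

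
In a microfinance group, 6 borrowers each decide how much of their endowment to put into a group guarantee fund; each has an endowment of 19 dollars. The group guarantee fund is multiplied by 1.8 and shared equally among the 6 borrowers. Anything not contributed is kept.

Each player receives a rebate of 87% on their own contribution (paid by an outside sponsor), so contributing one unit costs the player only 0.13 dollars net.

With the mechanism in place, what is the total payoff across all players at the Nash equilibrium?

The effective private return per unit is now (1.8/6) / 0.13 = 2.3077 > 1, so every player's dominant strategy flips to full contribution.
At the Nash equilibrium everyone contributes 19. Group total payoff = 6 × (19 × 0.87 + 1.8 × 19) = 304.38.

304.38 dollars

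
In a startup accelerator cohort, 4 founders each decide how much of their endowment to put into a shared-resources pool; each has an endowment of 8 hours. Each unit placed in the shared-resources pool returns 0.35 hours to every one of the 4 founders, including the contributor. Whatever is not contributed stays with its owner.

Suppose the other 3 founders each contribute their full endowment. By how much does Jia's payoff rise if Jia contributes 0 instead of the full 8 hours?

5.20 hours

Switching from a contribution of 8 to 0 lets Jia keep an extra 8 hours, but lowers the shared-resources pool by 8, which costs Jia their own share of that drop: 0.35 × 8 = 2.80.
Net gain = 8 − 2.80 = 5.20. The private return per contributed unit (0.35) is below 1, so free-riding is indeed the best response regardless of what the others do.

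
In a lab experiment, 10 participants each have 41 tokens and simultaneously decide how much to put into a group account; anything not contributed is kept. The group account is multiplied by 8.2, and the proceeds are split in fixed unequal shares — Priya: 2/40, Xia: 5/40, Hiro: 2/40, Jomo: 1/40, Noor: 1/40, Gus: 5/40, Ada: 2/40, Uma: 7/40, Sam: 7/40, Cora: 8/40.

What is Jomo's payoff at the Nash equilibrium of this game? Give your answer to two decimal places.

83.03 tokens

For player j, contributing a unit is worthwhile iff 8.2 × (j's share) ≥ 1, i.e. iff j's share is at least 0.1220.
Xia, Gus, Uma, Sam and Cora are above the threshold, contributing 41 each; the remaining 5 contribute 0. Total contributed: 205.
Jomo keeps 41 and receives 8.2 × 205 × 1/40 = 42.03 from the group account, for a payoff of 83.03.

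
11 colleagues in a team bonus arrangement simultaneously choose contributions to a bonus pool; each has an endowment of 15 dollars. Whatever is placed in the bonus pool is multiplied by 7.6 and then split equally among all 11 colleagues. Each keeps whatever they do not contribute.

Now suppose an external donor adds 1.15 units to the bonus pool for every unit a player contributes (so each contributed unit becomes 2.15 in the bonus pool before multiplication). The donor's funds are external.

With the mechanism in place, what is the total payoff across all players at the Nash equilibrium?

With the mechanism, a contributed unit returns 7.6 × 2.15 / 11 = 1.4855 per unit of net cost to the contributor — now above 1 — so contributing fully is weakly dominant for every player.
So the Nash equilibrium is full contribution by all 11; the group earns 7.6 × 2.15 × 165 = 2696.10.

2696.10 dollars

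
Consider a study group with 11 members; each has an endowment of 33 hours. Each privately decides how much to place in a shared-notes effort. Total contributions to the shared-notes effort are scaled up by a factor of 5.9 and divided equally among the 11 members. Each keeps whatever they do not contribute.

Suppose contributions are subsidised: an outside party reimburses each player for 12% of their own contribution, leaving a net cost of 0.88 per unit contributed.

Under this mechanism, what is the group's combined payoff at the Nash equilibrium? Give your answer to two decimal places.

363.00 hours

With the mechanism, a contributed unit returns (5.9/11) / 0.88 = 0.6095 per unit of net cost — still below 1 — so contributing 0 remains dominant for every player.
Everyone keeps their endowment and the group total is 11 × 33 = 363.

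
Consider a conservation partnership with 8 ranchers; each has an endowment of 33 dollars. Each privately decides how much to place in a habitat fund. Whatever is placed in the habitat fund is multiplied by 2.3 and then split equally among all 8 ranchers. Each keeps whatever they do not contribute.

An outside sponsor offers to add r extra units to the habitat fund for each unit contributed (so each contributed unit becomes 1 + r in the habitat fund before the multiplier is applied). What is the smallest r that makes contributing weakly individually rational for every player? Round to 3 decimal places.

With matching at rate r, one contributed unit becomes (1 + r) in the habitat fund and returns 2.3 × (1 + r) / 8 to the contributor.
Setting this equal to 1: 1 + r = 8/2.3 = 3.4783.
So the minimum matching rate is r = 3.4783 − 1 = 2.478.

2.478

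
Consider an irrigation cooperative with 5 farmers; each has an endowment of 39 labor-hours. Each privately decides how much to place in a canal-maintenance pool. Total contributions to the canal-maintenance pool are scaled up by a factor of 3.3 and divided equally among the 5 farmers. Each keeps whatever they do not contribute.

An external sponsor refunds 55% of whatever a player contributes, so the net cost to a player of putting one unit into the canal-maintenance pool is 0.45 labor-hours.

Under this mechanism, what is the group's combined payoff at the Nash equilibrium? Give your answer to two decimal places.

750.75 labor-hours

With the mechanism, a contributed unit returns (3.3/5) / 0.45 = 1.4667 per unit of net cost to the contributor — now above 1 — so contributing fully is weakly dominant for every player.
At the Nash equilibrium everyone contributes 39. Group total payoff = 5 × (39 × 0.55 + 3.3 × 39) = 750.75.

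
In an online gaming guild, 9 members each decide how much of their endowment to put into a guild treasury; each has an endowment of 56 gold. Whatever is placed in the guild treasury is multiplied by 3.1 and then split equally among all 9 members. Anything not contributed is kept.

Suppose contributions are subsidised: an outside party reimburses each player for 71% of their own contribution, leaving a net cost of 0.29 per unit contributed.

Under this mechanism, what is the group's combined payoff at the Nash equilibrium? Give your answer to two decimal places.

1920.24 gold

The effective private return per unit is now (3.1/9) / 0.29 = 1.1877 > 1, so every player's dominant strategy flips to full contribution.
So the Nash equilibrium is full contribution by all 9; the group earns 9 × (56 × 0.71 + 3.1 × 56) = 1920.24.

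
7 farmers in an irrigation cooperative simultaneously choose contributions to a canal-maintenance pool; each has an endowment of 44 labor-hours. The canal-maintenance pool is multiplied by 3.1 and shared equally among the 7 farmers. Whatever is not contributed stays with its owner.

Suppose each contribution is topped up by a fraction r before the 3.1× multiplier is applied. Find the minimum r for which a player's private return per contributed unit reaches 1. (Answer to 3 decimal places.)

1.258

With matching at rate r, one contributed unit becomes (1 + r) in the canal-maintenance pool and returns 3.1 × (1 + r) / 7 to the contributor.
Setting this equal to 1: 1 + r = 7/3.1 = 2.2581.
So the minimum matching rate is r = 2.2581 − 1 = 1.258.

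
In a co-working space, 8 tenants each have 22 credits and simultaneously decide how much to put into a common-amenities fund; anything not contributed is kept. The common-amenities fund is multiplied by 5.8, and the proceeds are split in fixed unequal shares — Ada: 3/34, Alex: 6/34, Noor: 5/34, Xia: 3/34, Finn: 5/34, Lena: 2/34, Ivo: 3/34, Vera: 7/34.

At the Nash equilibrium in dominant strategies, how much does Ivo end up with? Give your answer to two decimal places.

Player j's private return per contributed unit is 5.8 × (j's share). Contributing is weakly dominant for j when that share is at least 1/5.8 = 0.1724, and contributing 0 is dominant otherwise.
Alex and Vera are above the threshold, contributing 22 each; the remaining 6 contribute 0. Total contributed: 44.
Ivo keeps 22 and receives 5.8 × 44 × 3/34 = 22.52 from the common-amenities fund, for a payoff of 44.52.

44.52 credits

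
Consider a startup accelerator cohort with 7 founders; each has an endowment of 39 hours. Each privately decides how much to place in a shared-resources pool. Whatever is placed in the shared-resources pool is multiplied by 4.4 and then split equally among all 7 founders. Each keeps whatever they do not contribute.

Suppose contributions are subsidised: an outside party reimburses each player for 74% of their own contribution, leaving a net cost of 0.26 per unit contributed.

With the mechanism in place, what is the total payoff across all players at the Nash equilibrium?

The effective private return per unit is now (4.4/7) / 0.26 = 2.4176 > 1, so every player's dominant strategy flips to full contribution.
So the Nash equilibrium is full contribution by all 7; the group earns 7 × (39 × 0.74 + 4.4 × 39) = 1403.22.

1403.22 hours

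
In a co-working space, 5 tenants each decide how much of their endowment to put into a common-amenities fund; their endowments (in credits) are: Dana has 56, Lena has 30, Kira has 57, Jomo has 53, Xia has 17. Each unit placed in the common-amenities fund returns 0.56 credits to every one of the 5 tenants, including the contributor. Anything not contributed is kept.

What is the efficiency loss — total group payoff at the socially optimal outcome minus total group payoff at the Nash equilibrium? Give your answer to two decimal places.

The private return per contributed unit is 0.56 < 1 for everyone, so the Nash equilibrium is zero contribution and the group total is Σ E_j = 56 + 30 + 57 + 53 + 17 = 213.
Each contributed unit returns 2.800 to the group, so the social optimum is full contribution by everyone: group total = 2.800 × 213 = 596.40.
Efficiency loss = (2.800 − 1) × 213 = 383.40.

383.40 credits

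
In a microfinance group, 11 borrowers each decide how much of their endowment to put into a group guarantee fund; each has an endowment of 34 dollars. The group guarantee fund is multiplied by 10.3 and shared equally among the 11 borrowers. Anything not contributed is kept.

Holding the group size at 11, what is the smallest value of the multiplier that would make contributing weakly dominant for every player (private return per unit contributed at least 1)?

A contributed unit returns (multiplier)/11 to its contributor.
This reaches 1 exactly when the multiplier is 11.

11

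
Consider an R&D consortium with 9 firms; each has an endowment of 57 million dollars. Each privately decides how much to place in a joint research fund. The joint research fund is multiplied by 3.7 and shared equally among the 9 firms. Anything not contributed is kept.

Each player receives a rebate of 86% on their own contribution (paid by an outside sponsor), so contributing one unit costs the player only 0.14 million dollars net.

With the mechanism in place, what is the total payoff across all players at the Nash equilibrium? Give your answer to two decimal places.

2339.28 million dollars

The effective private return per unit is now (3.7/9) / 0.14 = 2.9365 > 1, so every player's dominant strategy flips to full contribution.
At the Nash equilibrium everyone contributes 57. Group total payoff = 9 × (57 × 0.86 + 3.7 × 57) = 2339.28.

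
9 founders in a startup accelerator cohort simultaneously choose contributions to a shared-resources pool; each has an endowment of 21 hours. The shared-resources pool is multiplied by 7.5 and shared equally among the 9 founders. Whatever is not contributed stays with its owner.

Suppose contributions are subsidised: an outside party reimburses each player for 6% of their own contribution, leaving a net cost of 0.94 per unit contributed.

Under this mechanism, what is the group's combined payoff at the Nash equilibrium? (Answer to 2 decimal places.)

Even with the mechanism, each unit contributed returns only (7.5/9) / 0.94 = 0.8865 per unit of net cost, so contributing nothing is still dominant.
At the Nash equilibrium no one contributes; group total payoff = 9 × 21 = 189.

189.00 hours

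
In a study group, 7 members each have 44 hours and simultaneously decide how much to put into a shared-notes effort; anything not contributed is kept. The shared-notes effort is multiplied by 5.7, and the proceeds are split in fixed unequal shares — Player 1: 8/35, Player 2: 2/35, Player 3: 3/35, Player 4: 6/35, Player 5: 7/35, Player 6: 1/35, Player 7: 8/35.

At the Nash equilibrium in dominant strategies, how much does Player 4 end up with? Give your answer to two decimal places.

For player j, contributing a unit is worthwhile iff 5.7 × (j's share) ≥ 1, i.e. iff j's share is at least 0.1754.
Player 1, Player 5 and Player 7 clear that bar, contributing 44 each; the remaining 4 contribute 0. Total contributed: 132.
Player 4 keeps 44 and receives 5.7 × 132 × 6/35 = 128.98 from the shared-notes effort, for a payoff of 172.98.

172.98 hours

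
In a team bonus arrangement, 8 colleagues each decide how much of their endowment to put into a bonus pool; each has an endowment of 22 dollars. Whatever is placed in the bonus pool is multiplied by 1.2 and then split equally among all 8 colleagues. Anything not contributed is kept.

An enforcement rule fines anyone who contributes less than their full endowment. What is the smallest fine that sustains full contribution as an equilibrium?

Given the others contribute fully, the best deviation is to contribute 0 (any partial contribution still incurs the fine and gives up units whose private return 0.1500 is below 1).
Deviating from 22 to 0 saves 22 dollars but forfeits the deviator's share of the drop in the bonus pool: 1.2/8 × 22 = 3.30.
So the deviation gain is 22 − 3.30 = 18.70, and the fine must be at least 18.70 dollars to wipe it out.

18.70 dollars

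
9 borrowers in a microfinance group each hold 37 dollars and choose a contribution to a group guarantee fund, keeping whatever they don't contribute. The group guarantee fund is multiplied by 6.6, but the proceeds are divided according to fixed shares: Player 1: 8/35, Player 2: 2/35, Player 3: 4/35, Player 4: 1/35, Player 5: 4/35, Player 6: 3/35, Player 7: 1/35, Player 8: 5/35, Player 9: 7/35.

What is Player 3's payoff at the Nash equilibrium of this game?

A player with share s gets back 6.6·s per unit contributed, so full contribution is dominant for anyone with s > 1/6.6 = 0.1515 and zero contribution is dominant for anyone below.
Player 1 and Player 9 clear that bar, contributing 37 each; the remaining 7 contribute 0. Total contributed: 74.
Player 3 keeps 37 and receives 6.6 × 74 × 4/35 = 55.82 from the group guarantee fund, for a payoff of 92.82.

92.82 dollars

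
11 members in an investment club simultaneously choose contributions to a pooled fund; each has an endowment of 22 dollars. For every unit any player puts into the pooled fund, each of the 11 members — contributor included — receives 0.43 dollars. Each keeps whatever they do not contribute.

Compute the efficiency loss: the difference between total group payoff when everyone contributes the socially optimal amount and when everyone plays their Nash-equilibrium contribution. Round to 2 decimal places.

The private return per contributed unit is 0.43 < 1, so contributing 0 is dominant for every player. At the Nash equilibrium everyone keeps their 22, and the group total is 11 × 22 = 242.
Each contributed unit returns 4.730 to the group as a whole (0.43 to each of 11 players), which exceeds 1, so the social optimum is full contribution: group total = 4.730 × 242 = 1144.66.
Efficiency loss = 1144.66 − 242 = 902.66.

902.66 dollars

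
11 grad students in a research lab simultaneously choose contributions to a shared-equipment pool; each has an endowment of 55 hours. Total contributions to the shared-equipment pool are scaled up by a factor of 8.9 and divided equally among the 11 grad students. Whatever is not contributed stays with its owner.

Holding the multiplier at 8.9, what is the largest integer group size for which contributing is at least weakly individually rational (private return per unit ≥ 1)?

8

Private return per unit is 8.9/(group size), which is ≥ 1 whenever the group size is ≤ 8.9.
The largest such integer is 8.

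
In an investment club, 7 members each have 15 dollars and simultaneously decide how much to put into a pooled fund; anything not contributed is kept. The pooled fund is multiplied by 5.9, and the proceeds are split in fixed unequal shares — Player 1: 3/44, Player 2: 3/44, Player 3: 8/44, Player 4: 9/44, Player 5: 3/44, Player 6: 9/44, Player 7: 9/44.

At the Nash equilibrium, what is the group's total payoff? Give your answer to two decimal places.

399.00 dollars

For player j, contributing a unit is worthwhile iff 5.9 × (j's share) ≥ 1, i.e. iff j's share is at least 0.1695.
The shares above 0.1695 belong to Player 3, Player 4, Player 6 and Player 7, contributing 15 each; the remaining 3 contribute 0. Total contributed: 60.
The pooled fund pays out 5.9 × 60 = 354.00 in total (split across the unequal shares, but the aggregate is all that matters for the group sum).
The 3 free-riders keep 15 each, adding 45. Group total = 45 + 354.00 = 399.00.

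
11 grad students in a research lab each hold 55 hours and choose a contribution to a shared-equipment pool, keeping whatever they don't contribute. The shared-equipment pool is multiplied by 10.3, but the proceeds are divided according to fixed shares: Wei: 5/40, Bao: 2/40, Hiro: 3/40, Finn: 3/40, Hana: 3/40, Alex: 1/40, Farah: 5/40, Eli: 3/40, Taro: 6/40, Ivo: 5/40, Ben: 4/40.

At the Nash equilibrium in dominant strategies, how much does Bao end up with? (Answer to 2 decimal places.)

Player j's private return per contributed unit is 10.3 × (j's share). Contributing is weakly dominant for j when that share is at least 1/10.3 = 0.0971, and contributing 0 is dominant otherwise.
The shares above 0.0971 belong to Wei, Farah, Taro, Ivo and Ben, contributing 55 each; the remaining 6 contribute 0. Total contributed: 275.
Bao keeps 55 and receives 10.3 × 275 × 2/40 = 141.63 from the shared-equipment pool, for a payoff of 196.63.

196.63 hours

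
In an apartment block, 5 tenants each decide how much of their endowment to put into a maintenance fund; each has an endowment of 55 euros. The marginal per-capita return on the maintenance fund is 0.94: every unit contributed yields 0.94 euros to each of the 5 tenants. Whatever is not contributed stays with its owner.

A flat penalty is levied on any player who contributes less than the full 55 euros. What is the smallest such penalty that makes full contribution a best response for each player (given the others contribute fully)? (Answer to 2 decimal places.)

Given the others contribute fully, the best deviation is to contribute 0 (any partial contribution still incurs the fine and gives up units whose private return 0.94 is below 1).
Deviating from 55 to 0 saves 55 euros but forfeits the deviator's share of the drop in the maintenance fund: 0.94 × 55 = 51.70.
So the deviation gain is 55 − 51.70 = 3.30, and the fine must be at least 3.30 euros to wipe it out.

3.30 euros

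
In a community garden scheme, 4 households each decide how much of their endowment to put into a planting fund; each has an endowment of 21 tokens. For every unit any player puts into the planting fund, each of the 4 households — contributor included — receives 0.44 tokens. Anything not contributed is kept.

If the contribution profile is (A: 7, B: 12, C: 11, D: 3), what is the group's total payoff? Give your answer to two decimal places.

109.08 tokens

Total contributed: 7 + 12 + 11 + 3 = 33; total kept: 4 × 21 − 33 = 51.
The planting fund pays out 0.44 × 4 × 33 = 58.08 in aggregate.
Group total = 51 + 58.08 = 109.08.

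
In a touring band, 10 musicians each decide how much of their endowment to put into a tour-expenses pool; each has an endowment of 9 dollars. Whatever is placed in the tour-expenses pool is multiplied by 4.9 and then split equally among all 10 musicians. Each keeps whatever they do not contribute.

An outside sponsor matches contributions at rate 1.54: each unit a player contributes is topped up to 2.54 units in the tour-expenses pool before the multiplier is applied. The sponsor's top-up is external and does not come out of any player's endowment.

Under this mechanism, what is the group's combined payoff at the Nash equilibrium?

With the mechanism, a contributed unit returns 4.9 × 2.54 / 10 = 1.2446 per unit of net cost to the contributor — now above 1 — so contributing fully is weakly dominant for every player.
So the Nash equilibrium is full contribution by all 10; the group earns 4.9 × 2.54 × 90 = 1120.14.

1120.14 dollars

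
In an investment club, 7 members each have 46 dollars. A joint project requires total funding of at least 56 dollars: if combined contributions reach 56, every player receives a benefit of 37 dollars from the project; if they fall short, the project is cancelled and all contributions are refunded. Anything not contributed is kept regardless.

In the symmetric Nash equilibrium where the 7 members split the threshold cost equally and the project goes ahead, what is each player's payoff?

Equal share of the threshold: 56/7 = 8.
At this profile no one gains by cutting their contribution: any cut drops the total below 56, the project is cancelled, contributions are refunded, and the deviator ends with 46, which is less than 46 − 8 + 37 = 75. Contributing more than 8 just wastes the excess. So contributing exactly 8 is a best response.
Each player's payoff: 46 − 8 + 37 = 75.

75 dollars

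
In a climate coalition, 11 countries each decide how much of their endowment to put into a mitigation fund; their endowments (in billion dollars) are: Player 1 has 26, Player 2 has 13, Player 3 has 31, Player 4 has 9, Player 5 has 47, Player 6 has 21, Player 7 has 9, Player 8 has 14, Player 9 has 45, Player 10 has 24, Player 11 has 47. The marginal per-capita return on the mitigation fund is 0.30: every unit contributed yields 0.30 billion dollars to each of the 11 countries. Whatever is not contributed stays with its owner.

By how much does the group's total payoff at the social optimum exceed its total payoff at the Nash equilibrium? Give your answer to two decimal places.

The private return per contributed unit is 0.30 < 1 for everyone, so the Nash equilibrium is zero contribution and the group total is Σ E_j = 26 + 13 + 31 + 9 + 47 + 21 + 9 + 14 + 45 + 24 + 47 = 286.
Each contributed unit returns 3.300 to the group, so the social optimum is full contribution by everyone: group total = 3.300 × 286 = 943.80.
Efficiency loss = (3.300 − 1) × 286 = 657.80.

657.80 billion dollars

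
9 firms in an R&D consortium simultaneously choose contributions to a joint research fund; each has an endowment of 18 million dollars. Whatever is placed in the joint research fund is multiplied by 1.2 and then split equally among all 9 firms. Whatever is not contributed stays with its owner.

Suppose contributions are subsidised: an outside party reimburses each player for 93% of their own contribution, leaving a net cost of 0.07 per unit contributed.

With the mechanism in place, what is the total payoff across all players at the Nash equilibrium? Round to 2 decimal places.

345.06 million dollars

Under the mechanism each unit contributed yields (1.2/9) / 0.07 = 1.9048 back to its contributor per unit of net cost, which exceeds 1, making full contribution the dominant choice for everyone.
So the Nash equilibrium is full contribution by all 9; the group earns 9 × (18 × 0.93 + 1.2 × 18) = 345.06.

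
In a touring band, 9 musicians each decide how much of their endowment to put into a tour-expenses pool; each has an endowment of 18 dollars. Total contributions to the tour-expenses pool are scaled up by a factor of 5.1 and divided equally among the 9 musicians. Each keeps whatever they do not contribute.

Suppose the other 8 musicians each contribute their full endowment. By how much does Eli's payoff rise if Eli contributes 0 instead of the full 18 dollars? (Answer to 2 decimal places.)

Switching from a contribution of 18 to 0 lets Eli keep an extra 18 dollars, but lowers the tour-expenses pool by 18, which costs Eli their own share of that drop: 5.1/9 × 18 = 10.20.
Net gain = 18 − 10.20 = 7.80. The private return per contributed unit (0.5667) is below 1, so free-riding is indeed the best response regardless of what the others do.

7.80 dollars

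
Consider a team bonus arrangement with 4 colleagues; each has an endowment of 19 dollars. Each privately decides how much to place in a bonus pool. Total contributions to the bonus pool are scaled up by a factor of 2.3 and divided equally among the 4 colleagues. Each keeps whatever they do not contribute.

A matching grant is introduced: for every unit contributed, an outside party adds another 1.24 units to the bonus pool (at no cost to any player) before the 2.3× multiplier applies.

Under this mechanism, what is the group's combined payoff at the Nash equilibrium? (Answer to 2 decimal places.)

With the mechanism, a contributed unit returns 2.3 × 2.24 / 4 = 1.2880 per unit of net cost to the contributor — now above 1 — so contributing fully is weakly dominant for every player.
So the Nash equilibrium is full contribution by all 4; the group earns 2.3 × 2.24 × 76 = 391.55.

391.55 dollars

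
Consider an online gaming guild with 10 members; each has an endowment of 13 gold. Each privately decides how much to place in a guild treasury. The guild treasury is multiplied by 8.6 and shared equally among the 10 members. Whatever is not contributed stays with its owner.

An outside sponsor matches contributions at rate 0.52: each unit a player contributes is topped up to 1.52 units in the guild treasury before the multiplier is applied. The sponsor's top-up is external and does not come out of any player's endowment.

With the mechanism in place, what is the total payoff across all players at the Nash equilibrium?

1699.36 gold

With the mechanism, a contributed unit returns 8.6 × 1.52 / 10 = 1.3072 per unit of net cost to the contributor — now above 1 — so contributing fully is weakly dominant for every player.
So the Nash equilibrium is full contribution by all 10; the group earns 8.6 × 1.52 × 130 = 1699.36.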